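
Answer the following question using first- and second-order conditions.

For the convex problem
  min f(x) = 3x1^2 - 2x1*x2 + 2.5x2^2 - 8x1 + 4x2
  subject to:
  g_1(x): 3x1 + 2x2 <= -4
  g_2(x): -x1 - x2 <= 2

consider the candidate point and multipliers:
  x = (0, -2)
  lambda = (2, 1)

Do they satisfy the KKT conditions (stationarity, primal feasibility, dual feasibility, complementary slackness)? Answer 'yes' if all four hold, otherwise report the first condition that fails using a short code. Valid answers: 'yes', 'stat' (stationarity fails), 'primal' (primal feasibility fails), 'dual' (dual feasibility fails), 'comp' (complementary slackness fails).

Gradient of f: grad f(x) = Q x + c = (-4, -6)
Constraint values g_i(x) = a_i^T x - b_i:
  g_1((0, -2)) = 0
  g_2((0, -2)) = 0
Stationarity residual: grad f(x) + sum_i lambda_i a_i = (1, -3)
  -> stationarity FAILS
Primal feasibility (all g_i <= 0): OK
Dual feasibility (all lambda_i >= 0): OK
Complementary slackness (lambda_i * g_i(x) = 0 for all i): OK

Verdict: the first failing condition is stationarity -> stat.

stat


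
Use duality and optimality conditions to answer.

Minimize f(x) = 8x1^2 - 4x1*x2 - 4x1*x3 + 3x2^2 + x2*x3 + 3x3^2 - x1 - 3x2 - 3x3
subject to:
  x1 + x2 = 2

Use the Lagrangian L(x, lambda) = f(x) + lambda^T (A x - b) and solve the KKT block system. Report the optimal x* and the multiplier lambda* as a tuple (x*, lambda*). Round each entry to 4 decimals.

Form the Lagrangian:
  L(x, lambda) = (1/2) x^T Q x + c^T x + lambda^T (A x - b)
Stationarity (grad_x L = 0): Q x + c + A^T lambda = 0.
Primal feasibility: A x = b.

This gives the KKT block system:
  [ Q   A^T ] [ x     ]   [-c ]
  [ A    0  ] [ lambda ] = [ b ]

Solving the linear system:
  x*      = (0.729, 1.271, 0.7742)
  lambda* = (-2.4839)
  f(x*)   = -0.9484

x* = (0.729, 1.271, 0.7742), lambda* = (-2.4839)


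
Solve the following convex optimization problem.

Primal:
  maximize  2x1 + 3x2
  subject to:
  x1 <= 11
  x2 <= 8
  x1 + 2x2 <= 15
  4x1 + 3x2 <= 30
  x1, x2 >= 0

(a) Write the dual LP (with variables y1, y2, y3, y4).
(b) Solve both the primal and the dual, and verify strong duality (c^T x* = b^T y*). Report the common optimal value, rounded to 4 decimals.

The standard primal-dual pair for 'max c^T x s.t. A x <= b, x >= 0' is:
  Dual:  min b^T y  s.t.  A^T y >= c,  y >= 0.

So the dual LP is:
  minimize  11y1 + 8y2 + 15y3 + 30y4
  subject to:
    y1 + y3 + 4y4 >= 2
    y2 + 2y3 + 3y4 >= 3
    y1, y2, y3, y4 >= 0

Solving the primal: x* = (3, 6).
  primal value c^T x* = 24.
Solving the dual: y* = (0, 0, 1.2, 0.2).
  dual value b^T y* = 24.
Strong duality: c^T x* = b^T y*. Confirmed.

24


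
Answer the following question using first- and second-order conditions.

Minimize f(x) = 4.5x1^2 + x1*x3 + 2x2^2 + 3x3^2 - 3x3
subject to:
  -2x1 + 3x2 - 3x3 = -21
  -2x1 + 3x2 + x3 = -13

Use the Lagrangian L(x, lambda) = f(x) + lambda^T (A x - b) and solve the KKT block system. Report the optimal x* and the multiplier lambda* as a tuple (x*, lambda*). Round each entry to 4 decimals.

Form the Lagrangian:
  L(x, lambda) = (1/2) x^T Q x + c^T x + lambda^T (A x - b)
Stationarity (grad_x L = 0): Q x + c + A^T lambda = 0.
Primal feasibility: A x = b.

This gives the KKT block system:
  [ Q   A^T ] [ x     ]   [-c ]
  [ A    0  ] [ lambda ] = [ b ]

Solving the linear system:
  x*      = (1.0515, -4.299, 2)
  lambda* = (3.9459, 1.7861)
  f(x*)   = 50.0412

x* = (1.0515, -4.299, 2), lambda* = (3.9459, 1.7861)


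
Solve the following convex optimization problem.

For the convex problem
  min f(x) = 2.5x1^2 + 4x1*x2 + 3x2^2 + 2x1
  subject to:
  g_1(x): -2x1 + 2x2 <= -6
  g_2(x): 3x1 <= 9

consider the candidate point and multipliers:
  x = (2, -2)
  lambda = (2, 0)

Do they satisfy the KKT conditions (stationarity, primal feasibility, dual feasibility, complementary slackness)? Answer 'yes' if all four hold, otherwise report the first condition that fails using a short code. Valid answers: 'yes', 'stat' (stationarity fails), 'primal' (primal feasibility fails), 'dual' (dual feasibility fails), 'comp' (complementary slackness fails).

Gradient of f: grad f(x) = Q x + c = (4, -4)
Constraint values g_i(x) = a_i^T x - b_i:
  g_1((2, -2)) = -2
  g_2((2, -2)) = -3
Stationarity residual: grad f(x) + sum_i lambda_i a_i = (0, 0)
  -> stationarity OK
Primal feasibility (all g_i <= 0): OK
Dual feasibility (all lambda_i >= 0): OK
Complementary slackness (lambda_i * g_i(x) = 0 for all i): FAILS

Verdict: the first failing condition is complementary_slackness -> comp.

comp


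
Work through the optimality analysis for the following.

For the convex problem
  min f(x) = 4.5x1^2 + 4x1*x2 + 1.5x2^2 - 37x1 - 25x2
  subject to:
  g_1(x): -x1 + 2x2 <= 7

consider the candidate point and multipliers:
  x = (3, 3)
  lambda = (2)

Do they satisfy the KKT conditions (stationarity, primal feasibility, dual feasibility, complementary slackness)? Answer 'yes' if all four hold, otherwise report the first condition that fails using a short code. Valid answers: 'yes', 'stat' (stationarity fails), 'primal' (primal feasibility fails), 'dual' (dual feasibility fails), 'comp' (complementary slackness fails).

Gradient of f: grad f(x) = Q x + c = (2, -4)
Constraint values g_i(x) = a_i^T x - b_i:
  g_1((3, 3)) = -4
Stationarity residual: grad f(x) + sum_i lambda_i a_i = (0, 0)
  -> stationarity OK
Primal feasibility (all g_i <= 0): OK
Dual feasibility (all lambda_i >= 0): OK
Complementary slackness (lambda_i * g_i(x) = 0 for all i): FAILS

Verdict: the first failing condition is complementary_slackness -> comp.

comp


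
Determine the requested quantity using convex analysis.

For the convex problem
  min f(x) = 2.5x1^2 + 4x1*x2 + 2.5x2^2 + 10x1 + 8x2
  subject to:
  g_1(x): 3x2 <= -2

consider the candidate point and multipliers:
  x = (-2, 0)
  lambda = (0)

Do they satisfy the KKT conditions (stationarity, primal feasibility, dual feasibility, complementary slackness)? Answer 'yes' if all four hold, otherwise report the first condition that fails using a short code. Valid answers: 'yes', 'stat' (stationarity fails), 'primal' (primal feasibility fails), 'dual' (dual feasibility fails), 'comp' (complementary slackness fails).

Gradient of f: grad f(x) = Q x + c = (0, 0)
Constraint values g_i(x) = a_i^T x - b_i:
  g_1((-2, 0)) = 2
Stationarity residual: grad f(x) + sum_i lambda_i a_i = (0, 0)
  -> stationarity OK
Primal feasibility (all g_i <= 0): FAILS
Dual feasibility (all lambda_i >= 0): OK
Complementary slackness (lambda_i * g_i(x) = 0 for all i): OK

Verdict: the first failing condition is primal_feasibility -> primal.

primal


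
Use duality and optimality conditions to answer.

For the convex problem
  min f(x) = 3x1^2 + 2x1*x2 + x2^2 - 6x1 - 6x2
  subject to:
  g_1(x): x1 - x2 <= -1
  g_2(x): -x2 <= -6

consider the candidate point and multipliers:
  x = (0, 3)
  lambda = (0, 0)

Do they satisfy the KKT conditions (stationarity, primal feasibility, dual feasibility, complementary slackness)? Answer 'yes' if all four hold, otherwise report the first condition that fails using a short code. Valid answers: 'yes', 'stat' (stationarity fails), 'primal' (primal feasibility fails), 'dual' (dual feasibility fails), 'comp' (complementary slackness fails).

Gradient of f: grad f(x) = Q x + c = (0, 0)
Constraint values g_i(x) = a_i^T x - b_i:
  g_1((0, 3)) = -2
  g_2((0, 3)) = 3
Stationarity residual: grad f(x) + sum_i lambda_i a_i = (0, 0)
  -> stationarity OK
Primal feasibility (all g_i <= 0): FAILS
Dual feasibility (all lambda_i >= 0): OK
Complementary slackness (lambda_i * g_i(x) = 0 for all i): OK

Verdict: the first failing condition is primal_feasibility -> primal.

primal


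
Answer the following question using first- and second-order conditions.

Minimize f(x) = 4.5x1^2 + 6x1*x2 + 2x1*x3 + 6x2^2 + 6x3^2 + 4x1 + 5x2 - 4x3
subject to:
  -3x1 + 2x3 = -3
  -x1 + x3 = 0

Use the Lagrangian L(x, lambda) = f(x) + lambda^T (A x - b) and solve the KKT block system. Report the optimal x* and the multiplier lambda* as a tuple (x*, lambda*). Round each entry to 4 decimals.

Form the Lagrangian:
  L(x, lambda) = (1/2) x^T Q x + c^T x + lambda^T (A x - b)
Stationarity (grad_x L = 0): Q x + c + A^T lambda = 0.
Primal feasibility: A x = b.

This gives the KKT block system:
  [ Q   A^T ] [ x     ]   [-c ]
  [ A    0  ] [ lambda ] = [ b ]

Solving the linear system:
  x*      = (3, -1.9167, 3)
  lambda* = (63.5, -165)
  f(x*)   = 90.4583

x* = (3, -1.9167, 3), lambda* = (63.5, -165)


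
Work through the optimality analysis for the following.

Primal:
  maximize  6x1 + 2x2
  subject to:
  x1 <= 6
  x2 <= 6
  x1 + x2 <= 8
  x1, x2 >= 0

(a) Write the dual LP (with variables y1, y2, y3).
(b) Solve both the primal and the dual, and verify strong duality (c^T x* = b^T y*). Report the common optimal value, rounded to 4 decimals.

The standard primal-dual pair for 'max c^T x s.t. A x <= b, x >= 0' is:
  Dual:  min b^T y  s.t.  A^T y >= c,  y >= 0.

So the dual LP is:
  minimize  6y1 + 6y2 + 8y3
  subject to:
    y1 + y3 >= 6
    y2 + y3 >= 2
    y1, y2, y3 >= 0

Solving the primal: x* = (6, 2).
  primal value c^T x* = 40.
Solving the dual: y* = (4, 0, 2).
  dual value b^T y* = 40.
Strong duality: c^T x* = b^T y*. Confirmed.

40


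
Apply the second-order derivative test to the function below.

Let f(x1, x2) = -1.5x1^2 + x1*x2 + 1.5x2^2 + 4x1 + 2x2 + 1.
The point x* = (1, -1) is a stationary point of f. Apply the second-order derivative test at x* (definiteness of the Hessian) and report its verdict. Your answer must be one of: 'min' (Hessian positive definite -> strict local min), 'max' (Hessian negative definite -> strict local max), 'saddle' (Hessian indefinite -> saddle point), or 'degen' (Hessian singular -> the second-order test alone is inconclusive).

Compute the Hessian H = grad^2 f:
  H = [[-3, 1], [1, 3]]
Verify stationarity: grad f(x*) = H x* + g = (0, 0).
Eigenvalues of H: -3.1623, 3.1623.
Eigenvalues have mixed signs, so H is indefinite -> x* is a saddle point.

saddle


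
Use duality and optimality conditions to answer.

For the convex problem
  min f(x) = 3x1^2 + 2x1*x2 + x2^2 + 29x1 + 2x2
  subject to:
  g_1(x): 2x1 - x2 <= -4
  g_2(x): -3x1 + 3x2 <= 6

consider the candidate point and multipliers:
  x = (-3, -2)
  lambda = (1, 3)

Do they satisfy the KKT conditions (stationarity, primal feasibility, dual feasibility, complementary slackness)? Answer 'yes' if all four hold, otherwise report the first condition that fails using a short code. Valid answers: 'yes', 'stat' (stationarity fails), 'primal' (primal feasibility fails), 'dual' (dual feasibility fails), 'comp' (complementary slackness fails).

Gradient of f: grad f(x) = Q x + c = (7, -8)
Constraint values g_i(x) = a_i^T x - b_i:
  g_1((-3, -2)) = 0
  g_2((-3, -2)) = -3
Stationarity residual: grad f(x) + sum_i lambda_i a_i = (0, 0)
  -> stationarity OK
Primal feasibility (all g_i <= 0): OK
Dual feasibility (all lambda_i >= 0): OK
Complementary slackness (lambda_i * g_i(x) = 0 for all i): FAILS

Verdict: the first failing condition is complementary_slackness -> comp.

comp


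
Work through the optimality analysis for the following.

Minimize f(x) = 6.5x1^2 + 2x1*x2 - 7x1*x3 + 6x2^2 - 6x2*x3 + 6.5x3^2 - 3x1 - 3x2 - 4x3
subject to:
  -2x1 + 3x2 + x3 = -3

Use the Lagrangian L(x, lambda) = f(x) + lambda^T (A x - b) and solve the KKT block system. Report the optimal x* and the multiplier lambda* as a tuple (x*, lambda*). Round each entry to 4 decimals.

Form the Lagrangian:
  L(x, lambda) = (1/2) x^T Q x + c^T x + lambda^T (A x - b)
Stationarity (grad_x L = 0): Q x + c + A^T lambda = 0.
Primal feasibility: A x = b.

This gives the KKT block system:
  [ Q   A^T ] [ x     ]   [-c ]
  [ A    0  ] [ lambda ] = [ b ]

Solving the linear system:
  x*      = (0.9728, -0.4777, 0.3787)
  lambda* = (3.0198)
  f(x*)   = 3.0297

x* = (0.9728, -0.4777, 0.3787), lambda* = (3.0198)


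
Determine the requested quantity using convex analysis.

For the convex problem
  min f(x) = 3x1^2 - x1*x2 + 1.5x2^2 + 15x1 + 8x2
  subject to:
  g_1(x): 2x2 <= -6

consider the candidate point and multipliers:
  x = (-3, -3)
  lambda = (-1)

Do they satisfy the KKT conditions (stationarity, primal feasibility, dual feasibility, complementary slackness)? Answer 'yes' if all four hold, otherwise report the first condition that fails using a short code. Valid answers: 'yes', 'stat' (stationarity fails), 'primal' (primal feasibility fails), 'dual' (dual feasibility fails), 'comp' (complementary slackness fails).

Gradient of f: grad f(x) = Q x + c = (0, 2)
Constraint values g_i(x) = a_i^T x - b_i:
  g_1((-3, -3)) = 0
Stationarity residual: grad f(x) + sum_i lambda_i a_i = (0, 0)
  -> stationarity OK
Primal feasibility (all g_i <= 0): OK
Dual feasibility (all lambda_i >= 0): FAILS
Complementary slackness (lambda_i * g_i(x) = 0 for all i): OK

Verdict: the first failing condition is dual_feasibility -> dual.

dual


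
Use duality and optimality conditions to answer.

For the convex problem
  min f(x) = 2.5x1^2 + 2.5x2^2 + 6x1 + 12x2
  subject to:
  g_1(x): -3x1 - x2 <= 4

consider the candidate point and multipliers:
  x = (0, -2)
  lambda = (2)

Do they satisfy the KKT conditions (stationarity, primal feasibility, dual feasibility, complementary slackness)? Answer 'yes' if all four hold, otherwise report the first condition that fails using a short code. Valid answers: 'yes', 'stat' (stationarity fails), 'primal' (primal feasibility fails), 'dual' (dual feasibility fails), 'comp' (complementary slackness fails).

Gradient of f: grad f(x) = Q x + c = (6, 2)
Constraint values g_i(x) = a_i^T x - b_i:
  g_1((0, -2)) = -2
Stationarity residual: grad f(x) + sum_i lambda_i a_i = (0, 0)
  -> stationarity OK
Primal feasibility (all g_i <= 0): OK
Dual feasibility (all lambda_i >= 0): OK
Complementary slackness (lambda_i * g_i(x) = 0 for all i): FAILS

Verdict: the first failing condition is complementary_slackness -> comp.

comp


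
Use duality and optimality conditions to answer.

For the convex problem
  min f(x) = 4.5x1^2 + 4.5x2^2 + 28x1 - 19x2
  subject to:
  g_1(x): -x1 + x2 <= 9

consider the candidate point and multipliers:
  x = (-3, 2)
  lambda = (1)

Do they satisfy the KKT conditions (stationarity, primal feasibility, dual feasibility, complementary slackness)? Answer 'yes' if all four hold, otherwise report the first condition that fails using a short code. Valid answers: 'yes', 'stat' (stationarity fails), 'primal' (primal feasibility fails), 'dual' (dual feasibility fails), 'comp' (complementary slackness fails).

Gradient of f: grad f(x) = Q x + c = (1, -1)
Constraint values g_i(x) = a_i^T x - b_i:
  g_1((-3, 2)) = -4
Stationarity residual: grad f(x) + sum_i lambda_i a_i = (0, 0)
  -> stationarity OK
Primal feasibility (all g_i <= 0): OK
Dual feasibility (all lambda_i >= 0): OK
Complementary slackness (lambda_i * g_i(x) = 0 for all i): FAILS

Verdict: the first failing condition is complementary_slackness -> comp.

comp


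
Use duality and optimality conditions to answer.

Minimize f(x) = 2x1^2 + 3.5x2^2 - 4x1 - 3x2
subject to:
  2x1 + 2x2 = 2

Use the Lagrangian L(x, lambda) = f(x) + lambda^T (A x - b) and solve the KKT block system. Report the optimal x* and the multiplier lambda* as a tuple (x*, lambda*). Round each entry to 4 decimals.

Form the Lagrangian:
  L(x, lambda) = (1/2) x^T Q x + c^T x + lambda^T (A x - b)
Stationarity (grad_x L = 0): Q x + c + A^T lambda = 0.
Primal feasibility: A x = b.

This gives the KKT block system:
  [ Q   A^T ] [ x     ]   [-c ]
  [ A    0  ] [ lambda ] = [ b ]

Solving the linear system:
  x*      = (0.7273, 0.2727)
  lambda* = (0.5455)
  f(x*)   = -2.4091

x* = (0.7273, 0.2727), lambda* = (0.5455)


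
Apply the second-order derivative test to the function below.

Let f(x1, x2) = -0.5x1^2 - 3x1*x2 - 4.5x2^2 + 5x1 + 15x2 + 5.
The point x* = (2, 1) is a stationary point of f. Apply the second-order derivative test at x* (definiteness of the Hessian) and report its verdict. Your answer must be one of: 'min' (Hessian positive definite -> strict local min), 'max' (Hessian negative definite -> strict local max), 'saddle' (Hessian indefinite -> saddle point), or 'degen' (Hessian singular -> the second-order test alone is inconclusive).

Compute the Hessian H = grad^2 f:
  H = [[-1, -3], [-3, -9]]
Verify stationarity: grad f(x*) = H x* + g = (0, 0).
Eigenvalues of H: -10, 0.
H has a zero eigenvalue (singular; negative semidefinite but not definite), so H is neither positive definite, negative definite, nor indefinite. The second-order test alone is inconclusive -> degen.
(Indeed, f is constant along the null direction of H through x*, so x* is not a strict local extremum.)

degen


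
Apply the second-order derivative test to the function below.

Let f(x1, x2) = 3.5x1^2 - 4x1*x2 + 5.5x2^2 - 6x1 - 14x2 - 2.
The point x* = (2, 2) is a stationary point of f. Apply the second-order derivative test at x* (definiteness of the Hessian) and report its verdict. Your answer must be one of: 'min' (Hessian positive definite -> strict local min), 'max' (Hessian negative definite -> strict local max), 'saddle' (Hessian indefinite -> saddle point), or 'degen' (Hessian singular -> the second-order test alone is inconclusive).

Compute the Hessian H = grad^2 f:
  H = [[7, -4], [-4, 11]]
Verify stationarity: grad f(x*) = H x* + g = (0, 0).
Eigenvalues of H: 4.5279, 13.4721.
Both eigenvalues > 0, so H is positive definite -> x* is a strict local min.

min


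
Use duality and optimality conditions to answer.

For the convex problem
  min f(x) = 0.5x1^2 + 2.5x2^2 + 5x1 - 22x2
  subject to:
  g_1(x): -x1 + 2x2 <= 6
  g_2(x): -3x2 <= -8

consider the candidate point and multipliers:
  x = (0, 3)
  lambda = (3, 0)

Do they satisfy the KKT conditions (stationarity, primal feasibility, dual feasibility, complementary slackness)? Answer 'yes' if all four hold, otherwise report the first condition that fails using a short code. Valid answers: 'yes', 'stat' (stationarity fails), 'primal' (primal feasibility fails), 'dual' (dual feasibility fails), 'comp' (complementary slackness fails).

Gradient of f: grad f(x) = Q x + c = (5, -7)
Constraint values g_i(x) = a_i^T x - b_i:
  g_1((0, 3)) = 0
  g_2((0, 3)) = -1
Stationarity residual: grad f(x) + sum_i lambda_i a_i = (2, -1)
  -> stationarity FAILS
Primal feasibility (all g_i <= 0): OK
Dual feasibility (all lambda_i >= 0): OK
Complementary slackness (lambda_i * g_i(x) = 0 for all i): OK

Verdict: the first failing condition is stationarity -> stat.

stat


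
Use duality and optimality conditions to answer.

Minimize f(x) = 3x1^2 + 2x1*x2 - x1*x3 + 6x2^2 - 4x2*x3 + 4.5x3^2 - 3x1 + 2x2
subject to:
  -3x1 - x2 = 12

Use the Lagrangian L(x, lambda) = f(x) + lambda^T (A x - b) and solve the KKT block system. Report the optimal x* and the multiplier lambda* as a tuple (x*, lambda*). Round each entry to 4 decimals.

Form the Lagrangian:
  L(x, lambda) = (1/2) x^T Q x + c^T x + lambda^T (A x - b)
Stationarity (grad_x L = 0): Q x + c + A^T lambda = 0.
Primal feasibility: A x = b.

This gives the KKT block system:
  [ Q   A^T ] [ x     ]   [-c ]
  [ A    0  ] [ lambda ] = [ b ]

Solving the linear system:
  x*      = (-3.8432, -0.4705, -0.6361)
  lambda* = (-8.788)
  f(x*)   = 58.022

x* = (-3.8432, -0.4705, -0.6361), lambda* = (-8.788)


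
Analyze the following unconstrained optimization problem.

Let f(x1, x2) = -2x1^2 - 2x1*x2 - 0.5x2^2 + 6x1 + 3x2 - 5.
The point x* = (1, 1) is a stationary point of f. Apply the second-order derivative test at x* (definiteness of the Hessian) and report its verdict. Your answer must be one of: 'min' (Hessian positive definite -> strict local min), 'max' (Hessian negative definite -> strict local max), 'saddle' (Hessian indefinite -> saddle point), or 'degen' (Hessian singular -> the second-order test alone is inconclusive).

Compute the Hessian H = grad^2 f:
  H = [[-4, -2], [-2, -1]]
Verify stationarity: grad f(x*) = H x* + g = (0, 0).
Eigenvalues of H: -5, 0.
H has a zero eigenvalue (singular; negative semidefinite but not definite), so H is neither positive definite, negative definite, nor indefinite. The second-order test alone is inconclusive -> degen.
(Indeed, f is constant along the null direction of H through x*, so x* is not a strict local extremum.)

degen


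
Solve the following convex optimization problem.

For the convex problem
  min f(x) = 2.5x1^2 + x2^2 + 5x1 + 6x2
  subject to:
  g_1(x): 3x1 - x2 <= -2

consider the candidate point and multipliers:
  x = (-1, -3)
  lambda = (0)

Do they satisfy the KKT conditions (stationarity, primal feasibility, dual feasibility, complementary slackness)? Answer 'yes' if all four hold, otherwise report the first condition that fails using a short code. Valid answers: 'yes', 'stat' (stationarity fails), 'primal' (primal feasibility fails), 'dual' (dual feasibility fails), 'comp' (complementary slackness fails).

Gradient of f: grad f(x) = Q x + c = (0, 0)
Constraint values g_i(x) = a_i^T x - b_i:
  g_1((-1, -3)) = 2
Stationarity residual: grad f(x) + sum_i lambda_i a_i = (0, 0)
  -> stationarity OK
Primal feasibility (all g_i <= 0): FAILS
Dual feasibility (all lambda_i >= 0): OK
Complementary slackness (lambda_i * g_i(x) = 0 for all i): OK

Verdict: the first failing condition is primal_feasibility -> primal.

primal


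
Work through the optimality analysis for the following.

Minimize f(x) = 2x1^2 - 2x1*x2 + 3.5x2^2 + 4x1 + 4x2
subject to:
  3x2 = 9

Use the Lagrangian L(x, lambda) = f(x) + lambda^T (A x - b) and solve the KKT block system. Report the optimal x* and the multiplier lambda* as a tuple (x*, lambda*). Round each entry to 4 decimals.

Form the Lagrangian:
  L(x, lambda) = (1/2) x^T Q x + c^T x + lambda^T (A x - b)
Stationarity (grad_x L = 0): Q x + c + A^T lambda = 0.
Primal feasibility: A x = b.

This gives the KKT block system:
  [ Q   A^T ] [ x     ]   [-c ]
  [ A    0  ] [ lambda ] = [ b ]

Solving the linear system:
  x*      = (0.5, 3)
  lambda* = (-8)
  f(x*)   = 43

x* = (0.5, 3), lambda* = (-8)


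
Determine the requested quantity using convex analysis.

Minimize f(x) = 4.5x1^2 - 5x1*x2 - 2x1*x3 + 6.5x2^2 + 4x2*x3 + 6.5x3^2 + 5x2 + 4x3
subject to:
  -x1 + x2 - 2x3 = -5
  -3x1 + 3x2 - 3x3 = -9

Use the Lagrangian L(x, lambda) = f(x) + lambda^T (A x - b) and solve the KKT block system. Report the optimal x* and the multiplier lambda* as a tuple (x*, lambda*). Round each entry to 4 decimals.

Form the Lagrangian:
  L(x, lambda) = (1/2) x^T Q x + c^T x + lambda^T (A x - b)
Stationarity (grad_x L = 0): Q x + c + A^T lambda = 0.
Primal feasibility: A x = b.

This gives the KKT block system:
  [ Q   A^T ] [ x     ]   [-c ]
  [ A    0  ] [ lambda ] = [ b ]

Solving the linear system:
  x*      = (-0.0833, -1.0833, 2)
  lambda* = (25.1667, -8.1667)
  f(x*)   = 27.4583

x* = (-0.0833, -1.0833, 2), lambda* = (25.1667, -8.1667)


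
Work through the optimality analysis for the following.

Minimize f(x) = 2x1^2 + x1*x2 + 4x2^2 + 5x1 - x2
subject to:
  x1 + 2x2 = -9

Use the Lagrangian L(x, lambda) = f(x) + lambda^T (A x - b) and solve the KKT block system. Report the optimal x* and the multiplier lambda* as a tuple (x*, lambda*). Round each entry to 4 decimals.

Form the Lagrangian:
  L(x, lambda) = (1/2) x^T Q x + c^T x + lambda^T (A x - b)
Stationarity (grad_x L = 0): Q x + c + A^T lambda = 0.
Primal feasibility: A x = b.

This gives the KKT block system:
  [ Q   A^T ] [ x     ]   [-c ]
  [ A    0  ] [ lambda ] = [ b ]

Solving the linear system:
  x*      = (-3.8, -2.6)
  lambda* = (12.8)
  f(x*)   = 49.4

x* = (-3.8, -2.6), lambda* = (12.8)


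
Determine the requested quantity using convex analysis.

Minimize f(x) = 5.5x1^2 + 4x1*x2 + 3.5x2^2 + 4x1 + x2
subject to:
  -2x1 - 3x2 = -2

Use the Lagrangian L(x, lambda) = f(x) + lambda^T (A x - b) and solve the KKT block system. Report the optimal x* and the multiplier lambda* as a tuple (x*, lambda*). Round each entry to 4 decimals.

Form the Lagrangian:
  L(x, lambda) = (1/2) x^T Q x + c^T x + lambda^T (A x - b)
Stationarity (grad_x L = 0): Q x + c + A^T lambda = 0.
Primal feasibility: A x = b.

This gives the KKT block system:
  [ Q   A^T ] [ x     ]   [-c ]
  [ A    0  ] [ lambda ] = [ b ]

Solving the linear system:
  x*      = (-0.3291, 0.8861)
  lambda* = (1.962)
  f(x*)   = 1.7468

x* = (-0.3291, 0.8861), lambda* = (1.962)


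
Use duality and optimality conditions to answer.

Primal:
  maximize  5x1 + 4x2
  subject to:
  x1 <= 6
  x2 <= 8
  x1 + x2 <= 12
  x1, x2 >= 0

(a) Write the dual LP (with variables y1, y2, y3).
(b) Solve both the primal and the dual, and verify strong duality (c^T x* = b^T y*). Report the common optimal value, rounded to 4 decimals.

The standard primal-dual pair for 'max c^T x s.t. A x <= b, x >= 0' is:
  Dual:  min b^T y  s.t.  A^T y >= c,  y >= 0.

So the dual LP is:
  minimize  6y1 + 8y2 + 12y3
  subject to:
    y1 + y3 >= 5
    y2 + y3 >= 4
    y1, y2, y3 >= 0

Solving the primal: x* = (6, 6).
  primal value c^T x* = 54.
Solving the dual: y* = (1, 0, 4).
  dual value b^T y* = 54.
Strong duality: c^T x* = b^T y*. Confirmed.

54


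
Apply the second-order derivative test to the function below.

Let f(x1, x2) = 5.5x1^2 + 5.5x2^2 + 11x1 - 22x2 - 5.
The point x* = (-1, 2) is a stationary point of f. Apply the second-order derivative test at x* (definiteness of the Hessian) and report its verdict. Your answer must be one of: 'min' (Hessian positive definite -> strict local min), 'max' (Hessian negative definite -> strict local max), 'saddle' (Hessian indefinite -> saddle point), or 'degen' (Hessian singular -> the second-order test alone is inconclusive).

Compute the Hessian H = grad^2 f:
  H = [[11, 0], [0, 11]]
Verify stationarity: grad f(x*) = H x* + g = (0, 0).
Eigenvalues of H: 11, 11.
Both eigenvalues > 0, so H is positive definite -> x* is a strict local min.

min


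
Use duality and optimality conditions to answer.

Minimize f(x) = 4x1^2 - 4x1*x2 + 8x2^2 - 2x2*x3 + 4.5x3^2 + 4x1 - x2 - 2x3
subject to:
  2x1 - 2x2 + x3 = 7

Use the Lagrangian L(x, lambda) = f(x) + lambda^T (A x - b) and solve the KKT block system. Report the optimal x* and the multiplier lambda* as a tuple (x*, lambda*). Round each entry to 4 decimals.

Form the Lagrangian:
  L(x, lambda) = (1/2) x^T Q x + c^T x + lambda^T (A x - b)
Stationarity (grad_x L = 0): Q x + c + A^T lambda = 0.
Primal feasibility: A x = b.

This gives the KKT block system:
  [ Q   A^T ] [ x     ]   [-c ]
  [ A    0  ] [ lambda ] = [ b ]

Solving the linear system:
  x*      = (2.0938, -0.7188, 1.375)
  lambda* = (-11.8125)
  f(x*)   = 44.5156

x* = (2.0938, -0.7188, 1.375), lambda* = (-11.8125)


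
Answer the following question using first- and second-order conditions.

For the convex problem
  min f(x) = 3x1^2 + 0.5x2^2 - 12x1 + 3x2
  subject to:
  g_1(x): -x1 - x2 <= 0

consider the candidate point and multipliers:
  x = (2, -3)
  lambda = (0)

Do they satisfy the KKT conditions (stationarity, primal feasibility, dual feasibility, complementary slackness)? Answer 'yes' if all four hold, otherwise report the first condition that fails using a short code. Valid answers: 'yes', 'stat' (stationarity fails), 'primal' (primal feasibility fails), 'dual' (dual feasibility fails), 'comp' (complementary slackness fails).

Gradient of f: grad f(x) = Q x + c = (0, 0)
Constraint values g_i(x) = a_i^T x - b_i:
  g_1((2, -3)) = 1
Stationarity residual: grad f(x) + sum_i lambda_i a_i = (0, 0)
  -> stationarity OK
Primal feasibility (all g_i <= 0): FAILS
Dual feasibility (all lambda_i >= 0): OK
Complementary slackness (lambda_i * g_i(x) = 0 for all i): OK

Verdict: the first failing condition is primal_feasibility -> primal.

primal


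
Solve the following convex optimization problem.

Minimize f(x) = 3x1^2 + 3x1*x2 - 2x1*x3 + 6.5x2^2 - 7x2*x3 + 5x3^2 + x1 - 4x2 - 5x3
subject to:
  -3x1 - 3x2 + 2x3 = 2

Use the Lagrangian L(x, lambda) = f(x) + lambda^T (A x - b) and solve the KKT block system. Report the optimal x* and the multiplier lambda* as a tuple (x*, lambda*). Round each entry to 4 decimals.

Form the Lagrangian:
  L(x, lambda) = (1/2) x^T Q x + c^T x + lambda^T (A x - b)
Stationarity (grad_x L = 0): Q x + c + A^T lambda = 0.
Primal feasibility: A x = b.

This gives the KKT block system:
  [ Q   A^T ] [ x     ]   [-c ]
  [ A    0  ] [ lambda ] = [ b ]

Solving the linear system:
  x*      = (-0.7476, 0.8601, 1.1687)
  lambda* = (-1.0809)
  f(x*)   = -3.9348

x* = (-0.7476, 0.8601, 1.1687), lambda* = (-1.0809)


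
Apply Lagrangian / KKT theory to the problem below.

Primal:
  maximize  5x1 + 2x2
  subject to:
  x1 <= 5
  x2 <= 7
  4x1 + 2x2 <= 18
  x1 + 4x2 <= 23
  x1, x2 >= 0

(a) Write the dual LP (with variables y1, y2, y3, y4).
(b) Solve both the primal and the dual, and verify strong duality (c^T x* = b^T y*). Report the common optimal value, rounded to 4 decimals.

The standard primal-dual pair for 'max c^T x s.t. A x <= b, x >= 0' is:
  Dual:  min b^T y  s.t.  A^T y >= c,  y >= 0.

So the dual LP is:
  minimize  5y1 + 7y2 + 18y3 + 23y4
  subject to:
    y1 + 4y3 + y4 >= 5
    y2 + 2y3 + 4y4 >= 2
    y1, y2, y3, y4 >= 0

Solving the primal: x* = (4.5, 0).
  primal value c^T x* = 22.5.
Solving the dual: y* = (0, 0, 1.25, 0).
  dual value b^T y* = 22.5.
Strong duality: c^T x* = b^T y*. Confirmed.

22.5


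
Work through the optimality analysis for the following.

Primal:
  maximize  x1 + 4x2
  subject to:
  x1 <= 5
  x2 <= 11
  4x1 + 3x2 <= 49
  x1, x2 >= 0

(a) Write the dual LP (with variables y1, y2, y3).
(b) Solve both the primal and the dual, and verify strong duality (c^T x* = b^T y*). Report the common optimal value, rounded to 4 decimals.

The standard primal-dual pair for 'max c^T x s.t. A x <= b, x >= 0' is:
  Dual:  min b^T y  s.t.  A^T y >= c,  y >= 0.

So the dual LP is:
  minimize  5y1 + 11y2 + 49y3
  subject to:
    y1 + 4y3 >= 1
    y2 + 3y3 >= 4
    y1, y2, y3 >= 0

Solving the primal: x* = (4, 11).
  primal value c^T x* = 48.
Solving the dual: y* = (0, 3.25, 0.25).
  dual value b^T y* = 48.
Strong duality: c^T x* = b^T y*. Confirmed.

48


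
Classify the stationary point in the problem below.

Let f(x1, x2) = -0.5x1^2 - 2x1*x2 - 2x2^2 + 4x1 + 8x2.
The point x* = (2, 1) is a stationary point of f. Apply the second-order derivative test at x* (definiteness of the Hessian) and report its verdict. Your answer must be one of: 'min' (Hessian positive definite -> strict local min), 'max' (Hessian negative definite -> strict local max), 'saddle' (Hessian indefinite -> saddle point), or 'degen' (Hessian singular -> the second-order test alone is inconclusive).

Compute the Hessian H = grad^2 f:
  H = [[-1, -2], [-2, -4]]
Verify stationarity: grad f(x*) = H x* + g = (0, 0).
Eigenvalues of H: -5, 0.
H has a zero eigenvalue (singular; negative semidefinite but not definite), so H is neither positive definite, negative definite, nor indefinite. The second-order test alone is inconclusive -> degen.
(Indeed, f is constant along the null direction of H through x*, so x* is not a strict local extremum.)

degen


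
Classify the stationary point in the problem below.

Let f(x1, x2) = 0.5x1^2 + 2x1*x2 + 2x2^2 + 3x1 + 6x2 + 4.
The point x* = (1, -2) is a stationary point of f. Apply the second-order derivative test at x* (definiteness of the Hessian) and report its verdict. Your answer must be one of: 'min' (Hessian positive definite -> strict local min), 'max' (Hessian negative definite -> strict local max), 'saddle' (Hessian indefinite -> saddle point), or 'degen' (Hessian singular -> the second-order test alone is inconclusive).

Compute the Hessian H = grad^2 f:
  H = [[1, 2], [2, 4]]
Verify stationarity: grad f(x*) = H x* + g = (0, 0).
Eigenvalues of H: 0, 5.
H has a zero eigenvalue (singular; positive semidefinite but not definite), so H is neither positive definite, negative definite, nor indefinite. The second-order test alone is inconclusive -> degen.
(Indeed, f is constant along the null direction of H through x*, so x* is not a strict local extremum.)

degen


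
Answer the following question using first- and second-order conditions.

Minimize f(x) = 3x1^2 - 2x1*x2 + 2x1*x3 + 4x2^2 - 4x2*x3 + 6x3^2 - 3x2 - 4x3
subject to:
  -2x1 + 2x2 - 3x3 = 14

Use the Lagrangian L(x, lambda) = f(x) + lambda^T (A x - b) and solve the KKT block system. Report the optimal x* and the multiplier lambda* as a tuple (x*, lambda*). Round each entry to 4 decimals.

Form the Lagrangian:
  L(x, lambda) = (1/2) x^T Q x + c^T x + lambda^T (A x - b)
Stationarity (grad_x L = 0): Q x + c + A^T lambda = 0.
Primal feasibility: A x = b.

This gives the KKT block system:
  [ Q   A^T ] [ x     ]   [-c ]
  [ A    0  ] [ lambda ] = [ b ]

Solving the linear system:
  x*      = (-2.8206, 1.8664, -1.542)
  lambda* = (-11.8702)
  f(x*)   = 83.376

x* = (-2.8206, 1.8664, -1.542), lambda* = (-11.8702)


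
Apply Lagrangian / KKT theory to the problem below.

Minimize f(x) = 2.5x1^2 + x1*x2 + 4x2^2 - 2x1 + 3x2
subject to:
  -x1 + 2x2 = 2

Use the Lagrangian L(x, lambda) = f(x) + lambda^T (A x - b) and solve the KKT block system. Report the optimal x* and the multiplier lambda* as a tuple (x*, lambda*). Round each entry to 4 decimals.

Form the Lagrangian:
  L(x, lambda) = (1/2) x^T Q x + c^T x + lambda^T (A x - b)
Stationarity (grad_x L = 0): Q x + c + A^T lambda = 0.
Primal feasibility: A x = b.

This gives the KKT block system:
  [ Q   A^T ] [ x     ]   [-c ]
  [ A    0  ] [ lambda ] = [ b ]

Solving the linear system:
  x*      = (-0.5625, 0.7187)
  lambda* = (-4.0937)
  f(x*)   = 5.7344

x* = (-0.5625, 0.7187), lambda* = (-4.0937)


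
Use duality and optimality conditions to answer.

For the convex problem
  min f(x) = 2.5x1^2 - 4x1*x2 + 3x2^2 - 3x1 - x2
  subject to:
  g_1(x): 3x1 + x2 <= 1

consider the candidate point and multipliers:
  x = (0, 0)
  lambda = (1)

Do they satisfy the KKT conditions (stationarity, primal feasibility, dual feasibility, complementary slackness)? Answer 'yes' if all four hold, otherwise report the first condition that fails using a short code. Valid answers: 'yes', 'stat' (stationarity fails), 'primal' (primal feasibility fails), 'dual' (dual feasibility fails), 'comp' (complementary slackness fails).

Gradient of f: grad f(x) = Q x + c = (-3, -1)
Constraint values g_i(x) = a_i^T x - b_i:
  g_1((0, 0)) = -1
Stationarity residual: grad f(x) + sum_i lambda_i a_i = (0, 0)
  -> stationarity OK
Primal feasibility (all g_i <= 0): OK
Dual feasibility (all lambda_i >= 0): OK
Complementary slackness (lambda_i * g_i(x) = 0 for all i): FAILS

Verdict: the first failing condition is complementary_slackness -> comp.

comp


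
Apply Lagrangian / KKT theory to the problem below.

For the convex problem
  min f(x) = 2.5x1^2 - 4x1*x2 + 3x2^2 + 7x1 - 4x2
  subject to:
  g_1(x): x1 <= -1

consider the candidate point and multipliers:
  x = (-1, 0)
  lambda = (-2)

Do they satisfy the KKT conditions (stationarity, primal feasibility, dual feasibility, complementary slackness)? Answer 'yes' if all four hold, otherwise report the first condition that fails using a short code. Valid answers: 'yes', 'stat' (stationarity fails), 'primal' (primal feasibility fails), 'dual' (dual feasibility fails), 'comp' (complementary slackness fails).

Gradient of f: grad f(x) = Q x + c = (2, 0)
Constraint values g_i(x) = a_i^T x - b_i:
  g_1((-1, 0)) = 0
Stationarity residual: grad f(x) + sum_i lambda_i a_i = (0, 0)
  -> stationarity OK
Primal feasibility (all g_i <= 0): OK
Dual feasibility (all lambda_i >= 0): FAILS
Complementary slackness (lambda_i * g_i(x) = 0 for all i): OK

Verdict: the first failing condition is dual_feasibility -> dual.

dual


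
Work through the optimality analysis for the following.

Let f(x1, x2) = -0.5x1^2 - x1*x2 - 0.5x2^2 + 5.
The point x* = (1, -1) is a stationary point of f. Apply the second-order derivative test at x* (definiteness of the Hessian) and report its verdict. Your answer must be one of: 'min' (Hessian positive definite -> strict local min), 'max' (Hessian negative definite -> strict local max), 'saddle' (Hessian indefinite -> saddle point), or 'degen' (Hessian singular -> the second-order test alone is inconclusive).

Compute the Hessian H = grad^2 f:
  H = [[-1, -1], [-1, -1]]
Verify stationarity: grad f(x*) = H x* + g = (0, 0).
Eigenvalues of H: -2, 0.
H has a zero eigenvalue (singular; negative semidefinite but not definite), so H is neither positive definite, negative definite, nor indefinite. The second-order test alone is inconclusive -> degen.
(Indeed, f is constant along the null direction of H through x*, so x* is not a strict local extremum.)

degen


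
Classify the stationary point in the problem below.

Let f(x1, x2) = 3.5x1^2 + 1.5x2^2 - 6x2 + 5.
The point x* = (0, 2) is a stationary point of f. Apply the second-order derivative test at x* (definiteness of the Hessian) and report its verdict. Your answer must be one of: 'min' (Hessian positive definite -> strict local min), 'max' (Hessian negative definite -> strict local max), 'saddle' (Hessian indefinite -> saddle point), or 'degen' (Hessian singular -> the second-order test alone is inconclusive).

Compute the Hessian H = grad^2 f:
  H = [[7, 0], [0, 3]]
Verify stationarity: grad f(x*) = H x* + g = (0, 0).
Eigenvalues of H: 3, 7.
Both eigenvalues > 0, so H is positive definite -> x* is a strict local min.

min


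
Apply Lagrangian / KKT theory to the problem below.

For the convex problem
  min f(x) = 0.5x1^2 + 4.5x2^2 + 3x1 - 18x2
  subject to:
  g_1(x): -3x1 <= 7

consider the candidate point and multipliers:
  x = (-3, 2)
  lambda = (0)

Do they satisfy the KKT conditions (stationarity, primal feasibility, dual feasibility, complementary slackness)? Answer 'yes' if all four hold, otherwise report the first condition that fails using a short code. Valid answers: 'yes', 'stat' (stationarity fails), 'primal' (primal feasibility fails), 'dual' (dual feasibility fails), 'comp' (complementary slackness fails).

Gradient of f: grad f(x) = Q x + c = (0, 0)
Constraint values g_i(x) = a_i^T x - b_i:
  g_1((-3, 2)) = 2
Stationarity residual: grad f(x) + sum_i lambda_i a_i = (0, 0)
  -> stationarity OK
Primal feasibility (all g_i <= 0): FAILS
Dual feasibility (all lambda_i >= 0): OK
Complementary slackness (lambda_i * g_i(x) = 0 for all i): OK

Verdict: the first failing condition is primal_feasibility -> primal.

primal


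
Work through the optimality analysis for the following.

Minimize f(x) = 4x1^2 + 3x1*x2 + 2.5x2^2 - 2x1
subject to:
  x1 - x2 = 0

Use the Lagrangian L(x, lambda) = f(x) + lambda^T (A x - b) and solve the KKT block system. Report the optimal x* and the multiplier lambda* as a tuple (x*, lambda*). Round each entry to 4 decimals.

Form the Lagrangian:
  L(x, lambda) = (1/2) x^T Q x + c^T x + lambda^T (A x - b)
Stationarity (grad_x L = 0): Q x + c + A^T lambda = 0.
Primal feasibility: A x = b.

This gives the KKT block system:
  [ Q   A^T ] [ x     ]   [-c ]
  [ A    0  ] [ lambda ] = [ b ]

Solving the linear system:
  x*      = (0.1053, 0.1053)
  lambda* = (0.8421)
  f(x*)   = -0.1053

x* = (0.1053, 0.1053), lambda* = (0.8421)


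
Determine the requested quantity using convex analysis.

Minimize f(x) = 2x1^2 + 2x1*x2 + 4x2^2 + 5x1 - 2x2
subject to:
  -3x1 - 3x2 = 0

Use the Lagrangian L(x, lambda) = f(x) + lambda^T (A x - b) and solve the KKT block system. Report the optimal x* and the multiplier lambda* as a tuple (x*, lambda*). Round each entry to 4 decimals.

Form the Lagrangian:
  L(x, lambda) = (1/2) x^T Q x + c^T x + lambda^T (A x - b)
Stationarity (grad_x L = 0): Q x + c + A^T lambda = 0.
Primal feasibility: A x = b.

This gives the KKT block system:
  [ Q   A^T ] [ x     ]   [-c ]
  [ A    0  ] [ lambda ] = [ b ]

Solving the linear system:
  x*      = (-0.875, 0.875)
  lambda* = (1.0833)
  f(x*)   = -3.0625

x* = (-0.875, 0.875), lambda* = (1.0833)


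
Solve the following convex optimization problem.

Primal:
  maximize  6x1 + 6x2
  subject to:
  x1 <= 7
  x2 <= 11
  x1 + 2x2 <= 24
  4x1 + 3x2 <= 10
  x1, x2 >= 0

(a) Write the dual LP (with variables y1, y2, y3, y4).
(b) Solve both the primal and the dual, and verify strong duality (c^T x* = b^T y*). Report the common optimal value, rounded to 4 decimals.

The standard primal-dual pair for 'max c^T x s.t. A x <= b, x >= 0' is:
  Dual:  min b^T y  s.t.  A^T y >= c,  y >= 0.

So the dual LP is:
  minimize  7y1 + 11y2 + 24y3 + 10y4
  subject to:
    y1 + y3 + 4y4 >= 6
    y2 + 2y3 + 3y4 >= 6
    y1, y2, y3, y4 >= 0

Solving the primal: x* = (0, 3.3333).
  primal value c^T x* = 20.
Solving the dual: y* = (0, 0, 0, 2).
  dual value b^T y* = 20.
Strong duality: c^T x* = b^T y*. Confirmed.

20
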